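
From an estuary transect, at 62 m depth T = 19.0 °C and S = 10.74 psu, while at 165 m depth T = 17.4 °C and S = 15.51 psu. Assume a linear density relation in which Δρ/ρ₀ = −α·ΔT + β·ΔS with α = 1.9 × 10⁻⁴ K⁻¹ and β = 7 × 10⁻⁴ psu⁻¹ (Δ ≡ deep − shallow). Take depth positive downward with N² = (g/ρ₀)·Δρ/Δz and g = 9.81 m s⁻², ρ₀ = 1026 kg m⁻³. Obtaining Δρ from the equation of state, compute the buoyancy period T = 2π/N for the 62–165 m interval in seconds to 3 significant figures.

337 s

ΔT = -1.6 K, ΔS = +4.77 psu (deep − shallow).
Δρ/ρ₀ = −αΔT + βΔS = 3.04 × 10⁻⁴ + 3.339 × 10⁻³ = 3.643 × 10⁻³, so Δρ ≈ 3.738 kg m⁻³.
N² = (g/ρ₀)·Δρ/Δz = g·(Δρ/ρ₀)/Δz = 9.81 × 3.643 × 10⁻³ / 103 = 3.4697 × 10⁻⁴ s⁻².
N = √(3.4697 × 10⁻⁴) = 0.018627 rad s⁻¹ → T = 2π/N = 337.32 s ≈ 337 s.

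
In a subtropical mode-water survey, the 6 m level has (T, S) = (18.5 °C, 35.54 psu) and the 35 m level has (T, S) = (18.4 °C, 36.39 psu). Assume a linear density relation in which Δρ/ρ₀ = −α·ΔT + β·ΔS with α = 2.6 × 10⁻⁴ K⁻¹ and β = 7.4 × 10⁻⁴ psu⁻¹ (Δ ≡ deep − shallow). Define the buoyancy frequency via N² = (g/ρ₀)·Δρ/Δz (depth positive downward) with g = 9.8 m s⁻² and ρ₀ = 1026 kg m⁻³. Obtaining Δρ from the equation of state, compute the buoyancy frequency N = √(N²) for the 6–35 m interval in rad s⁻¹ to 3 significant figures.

0.0149 rad s⁻¹

ΔT = -0.1 K, ΔS = +0.85 psu (deep − shallow).
Δρ/ρ₀ = −αΔT + βΔS = 2.60 × 10⁻⁵ + 6.29 × 10⁻⁴ = 6.55 × 10⁻⁴, so Δρ ≈ 0.6720 kg m⁻³.
N² = (g/ρ₀)·Δρ/Δz = g·(Δρ/ρ₀)/Δz = 9.8 × 6.55 × 10⁻⁴ / 29 = 2.2134 × 10⁻⁴ s⁻².
N = √(2.2134 × 10⁻⁴) = 0.014877 rad s⁻¹ ≈ 0.0149 rad s⁻¹.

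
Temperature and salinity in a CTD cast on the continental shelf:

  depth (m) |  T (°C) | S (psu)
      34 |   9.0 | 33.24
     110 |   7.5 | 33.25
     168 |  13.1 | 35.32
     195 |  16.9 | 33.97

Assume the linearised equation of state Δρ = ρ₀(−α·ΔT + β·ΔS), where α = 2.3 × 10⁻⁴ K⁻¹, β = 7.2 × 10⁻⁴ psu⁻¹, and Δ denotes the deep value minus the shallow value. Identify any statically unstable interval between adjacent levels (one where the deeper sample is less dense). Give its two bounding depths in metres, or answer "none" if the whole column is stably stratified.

Evaluate Δρ/ρ₀ = −αΔT + βΔS across each adjacent pair:
  34–110 m: −αΔT+βΔS = −(2.3 × 10⁻⁴)(-1.5)+(7.2 × 10⁻⁴)(+0.01) = 3.5 × 10⁻⁴ → stable
  110–168 m: −αΔT+βΔS = −(2.3 × 10⁻⁴)(+5.6)+(7.2 × 10⁻⁴)(+2.07) = 2.0 × 10⁻⁴ → stable
  168–195 m: −αΔT+βΔS = −(2.3 × 10⁻⁴)(+3.8)+(7.2 × 10⁻⁴)(-1.35) = -1.8 × 10⁻³ → UNSTABLE
The 168–195 m interval has Δρ < 0: lighter water underlies denser water.

168–195 m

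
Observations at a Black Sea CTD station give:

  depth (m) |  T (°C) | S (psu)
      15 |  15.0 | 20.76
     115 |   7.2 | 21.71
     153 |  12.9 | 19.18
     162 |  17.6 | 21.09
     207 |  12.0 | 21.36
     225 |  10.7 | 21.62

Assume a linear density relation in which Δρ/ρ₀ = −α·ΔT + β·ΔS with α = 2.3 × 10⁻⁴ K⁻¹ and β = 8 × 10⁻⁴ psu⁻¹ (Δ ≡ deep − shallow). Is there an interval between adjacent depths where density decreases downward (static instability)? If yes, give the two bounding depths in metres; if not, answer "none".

115–153 m

Evaluate Δρ/ρ₀ = −αΔT + βΔS across each adjacent pair:
  15–115 m: −αΔT+βΔS = −(2.3 × 10⁻⁴)(-7.8)+(8 × 10⁻⁴)(+0.95) = 2.6 × 10⁻³ → stable
  115–153 m: −αΔT+βΔS = −(2.3 × 10⁻⁴)(+5.7)+(8 × 10⁻⁴)(-2.53) = -3.3 × 10⁻³ → UNSTABLE
  153–162 m: −αΔT+βΔS = −(2.3 × 10⁻⁴)(+4.7)+(8 × 10⁻⁴)(+1.91) = 4.5 × 10⁻⁴ → stable
  162–207 m: −αΔT+βΔS = −(2.3 × 10⁻⁴)(-5.6)+(8 × 10⁻⁴)(+0.27) = 1.5 × 10⁻³ → stable
  207–225 m: −αΔT+βΔS = −(2.3 × 10⁻⁴)(-1.3)+(8 × 10⁻⁴)(+0.26) = 5.1 × 10⁻⁴ → stable
The 115–153 m interval has Δρ < 0: lighter water underlies denser water.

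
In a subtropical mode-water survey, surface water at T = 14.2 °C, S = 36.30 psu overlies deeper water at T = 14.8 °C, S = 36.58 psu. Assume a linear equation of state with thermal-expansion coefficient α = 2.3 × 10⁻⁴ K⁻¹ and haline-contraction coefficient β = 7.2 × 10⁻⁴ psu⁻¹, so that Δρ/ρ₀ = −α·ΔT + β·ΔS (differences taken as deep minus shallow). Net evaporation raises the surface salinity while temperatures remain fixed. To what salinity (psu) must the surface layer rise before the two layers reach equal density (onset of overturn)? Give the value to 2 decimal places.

Neutral buoyancy requires −α(T_deep − T_surf) + β(S_deep − S_surf′) = 0.
S_surf′ = S_deep − (α/β)·ΔT = 36.58 − (2.3 × 10⁻⁴/7.2 × 10⁻⁴)·(+0.6) = 36.3883 psu.
Increase required: 36.3883 − 36.30 = 0.0883 psu.

36.39 psu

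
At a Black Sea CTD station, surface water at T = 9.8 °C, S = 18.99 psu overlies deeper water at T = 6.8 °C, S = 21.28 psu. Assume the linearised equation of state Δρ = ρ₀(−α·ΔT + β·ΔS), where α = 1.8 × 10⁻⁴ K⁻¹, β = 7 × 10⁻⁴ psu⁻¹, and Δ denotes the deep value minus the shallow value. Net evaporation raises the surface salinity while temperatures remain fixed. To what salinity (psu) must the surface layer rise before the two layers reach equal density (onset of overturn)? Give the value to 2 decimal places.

22.05 psu

Neutral buoyancy requires −α(T_deep − T_surf) + β(S_deep − S_surf′) = 0.
S_surf′ = S_deep − (α/β)·ΔT = 21.28 − (1.8 × 10⁻⁴/7 × 10⁻⁴)·(-3.0) = 22.0514 psu.
Increase required: 22.0514 − 18.99 = 3.0614 psu.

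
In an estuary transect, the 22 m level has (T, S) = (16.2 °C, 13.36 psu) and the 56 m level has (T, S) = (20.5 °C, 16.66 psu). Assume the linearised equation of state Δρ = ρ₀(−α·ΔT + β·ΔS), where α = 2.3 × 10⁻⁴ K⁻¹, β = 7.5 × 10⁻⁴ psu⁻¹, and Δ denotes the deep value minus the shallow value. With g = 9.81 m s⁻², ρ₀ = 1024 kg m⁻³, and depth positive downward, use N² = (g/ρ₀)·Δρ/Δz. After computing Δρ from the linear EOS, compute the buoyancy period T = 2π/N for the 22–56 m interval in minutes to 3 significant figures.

5.06 min

ΔT = +4.3 K, ΔS = +3.30 psu (deep − shallow).
Δρ/ρ₀ = −αΔT + βΔS = -9.89 × 10⁻⁴ + 2.475 × 10⁻³ = 1.486 × 10⁻³, so Δρ ≈ 1.522 kg m⁻³.
N² = (g/ρ₀)·Δρ/Δz = g·(Δρ/ρ₀)/Δz = 9.81 × 1.486 × 10⁻³ / 34 = 4.2875 × 10⁻⁴ s⁻².
N = √(4.2875 × 10⁻⁴) = 0.020706 rad s⁻¹ → T = 2π/N = 303.45 s = 5.0575 min ≈ 5.06 min.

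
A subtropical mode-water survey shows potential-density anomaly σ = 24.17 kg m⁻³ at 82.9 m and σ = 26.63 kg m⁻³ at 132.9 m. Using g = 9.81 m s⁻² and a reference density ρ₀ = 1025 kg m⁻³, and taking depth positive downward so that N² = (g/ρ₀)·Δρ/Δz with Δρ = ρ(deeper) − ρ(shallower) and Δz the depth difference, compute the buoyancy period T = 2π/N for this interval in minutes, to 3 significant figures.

4.83 min

Δρ = 1026.63 − 1024.17 = 2.46 kg m⁻³ over Δz = 132.9 − 82.9 = 50 m.
N² = (9.81/1025) × (2.46/50) = 4.7088 × 10⁻⁴ s⁻².
N = √(4.7088 × 10⁻⁴) = 0.021700 rad s⁻¹, so T = 2π/N = 289.55 s = 4.8258 min ≈ 4.83 min.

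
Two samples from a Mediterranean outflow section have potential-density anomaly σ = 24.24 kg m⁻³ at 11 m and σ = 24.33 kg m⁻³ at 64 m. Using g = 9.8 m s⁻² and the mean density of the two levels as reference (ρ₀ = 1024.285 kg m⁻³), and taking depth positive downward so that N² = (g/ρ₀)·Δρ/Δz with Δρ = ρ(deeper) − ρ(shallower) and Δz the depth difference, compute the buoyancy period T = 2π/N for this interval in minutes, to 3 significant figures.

Δρ = 1024.33 − 1024.24 = 0.09 kg m⁻³ over Δz = 64 − 11 = 53 m.
N² = (9.8/1024.285) × (0.09/53) = 1.6247 × 10⁻⁵ s⁻².
N = √(1.6247 × 10⁻⁵) = 4.0308 × 10⁻³ rad s⁻¹, so T = 2π/N = 1.5588 × 10³ s = 25.980 min ≈ 26.0 min.

26.0 min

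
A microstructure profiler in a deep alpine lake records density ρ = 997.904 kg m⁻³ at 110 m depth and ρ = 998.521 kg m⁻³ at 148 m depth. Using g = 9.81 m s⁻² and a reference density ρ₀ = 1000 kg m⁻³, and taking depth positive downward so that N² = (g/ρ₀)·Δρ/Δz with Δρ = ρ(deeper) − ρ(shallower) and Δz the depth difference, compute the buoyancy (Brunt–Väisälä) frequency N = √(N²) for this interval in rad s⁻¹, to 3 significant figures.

Δρ = 998.521 − 997.904 = 0.617 kg m⁻³ over Δz = 148 − 110 = 38 m.
N² = (9.81/1000) × (0.617/38) = 1.5928 × 10⁻⁴ s⁻².
N = √(1.5928 × 10⁻⁴) = 0.012621 rad s⁻¹ ≈ 0.0126 rad s⁻¹.
N² > 0, so the interval is statically stable.

0.0126 rad s⁻¹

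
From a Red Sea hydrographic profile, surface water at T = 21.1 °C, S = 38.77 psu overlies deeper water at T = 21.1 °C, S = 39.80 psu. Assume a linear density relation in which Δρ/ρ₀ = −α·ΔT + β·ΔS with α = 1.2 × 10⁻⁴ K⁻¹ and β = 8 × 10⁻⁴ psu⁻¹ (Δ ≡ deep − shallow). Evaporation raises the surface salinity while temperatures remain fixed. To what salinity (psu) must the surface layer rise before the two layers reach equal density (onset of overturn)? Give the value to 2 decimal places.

Neutral buoyancy requires −α(T_deep − T_surf) + β(S_deep − S_surf′) = 0.
S_surf′ = S_deep − (α/β)·ΔT = 39.80 − (1.2 × 10⁻⁴/8 × 10⁻⁴)·(+0.0) = 39.8000 psu.
Increase required: 39.8000 − 38.77 = 1.0300 psu.

39.80 psu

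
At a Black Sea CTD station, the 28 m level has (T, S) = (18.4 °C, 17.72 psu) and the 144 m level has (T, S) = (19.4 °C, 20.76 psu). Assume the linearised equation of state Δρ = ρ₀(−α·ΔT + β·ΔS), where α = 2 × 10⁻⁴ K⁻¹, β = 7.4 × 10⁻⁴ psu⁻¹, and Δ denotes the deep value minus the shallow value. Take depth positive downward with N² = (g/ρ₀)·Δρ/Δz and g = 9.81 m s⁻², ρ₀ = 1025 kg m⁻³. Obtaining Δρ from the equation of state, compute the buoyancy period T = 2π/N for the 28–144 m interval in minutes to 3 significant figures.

ΔT = +1.0 K, ΔS = +3.04 psu (deep − shallow).
Δρ/ρ₀ = −αΔT + βΔS = -2.00 × 10⁻⁴ + 2.2496 × 10⁻³ = 2.0496 × 10⁻³, so Δρ ≈ 2.101 kg m⁻³.
N² = (g/ρ₀)·Δρ/Δz = g·(Δρ/ρ₀)/Δz = 9.81 × 2.0496 × 10⁻³ / 116 = 1.7333 × 10⁻⁴ s⁻².
N = √(1.7333 × 10⁻⁴) = 0.013165 rad s⁻¹ → T = 2π/N = 477.26 s = 7.9543 min ≈ 7.95 min.

7.95 min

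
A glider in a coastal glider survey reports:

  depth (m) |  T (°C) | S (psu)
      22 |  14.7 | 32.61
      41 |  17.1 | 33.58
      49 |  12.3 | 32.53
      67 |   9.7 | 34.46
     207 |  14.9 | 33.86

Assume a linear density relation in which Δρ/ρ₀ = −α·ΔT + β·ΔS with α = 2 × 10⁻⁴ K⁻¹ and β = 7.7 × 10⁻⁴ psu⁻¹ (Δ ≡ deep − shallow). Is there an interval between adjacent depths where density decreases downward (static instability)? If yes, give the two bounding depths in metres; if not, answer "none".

Evaluate Δρ/ρ₀ = −αΔT + βΔS across each adjacent pair:
  22–41 m: −αΔT+βΔS = −(2 × 10⁻⁴)(+2.4)+(7.7 × 10⁻⁴)(+0.97) = 2.7 × 10⁻⁴ → stable
  41–49 m: −αΔT+βΔS = −(2 × 10⁻⁴)(-4.8)+(7.7 × 10⁻⁴)(-1.05) = 1.5 × 10⁻⁴ → stable
  49–67 m: −αΔT+βΔS = −(2 × 10⁻⁴)(-2.6)+(7.7 × 10⁻⁴)(+1.93) = 2.0 × 10⁻³ → stable
  67–207 m: −αΔT+βΔS = −(2 × 10⁻⁴)(+5.2)+(7.7 × 10⁻⁴)(-0.60) = -1.5 × 10⁻³ → UNSTABLE
The 67–207 m interval has Δρ < 0: lighter water underlies denser water.

67–207 m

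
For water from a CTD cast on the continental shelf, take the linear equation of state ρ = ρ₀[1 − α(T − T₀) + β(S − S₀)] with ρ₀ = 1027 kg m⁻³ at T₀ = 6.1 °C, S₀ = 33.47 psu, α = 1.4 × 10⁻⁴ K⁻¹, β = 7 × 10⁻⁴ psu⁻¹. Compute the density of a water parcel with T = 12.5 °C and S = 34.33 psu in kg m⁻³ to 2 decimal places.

1026.70 kg m⁻³

T − T₀ = +6.4 K, S − S₀ = +0.86 psu.
Bracket = 1 − α·(+6.4) + β·(+0.86) = 1 + (-2.94 × 10⁻⁴) = 0.9997060.
ρ = 1027 × 0.9997060 = 1026.70 kg m⁻³.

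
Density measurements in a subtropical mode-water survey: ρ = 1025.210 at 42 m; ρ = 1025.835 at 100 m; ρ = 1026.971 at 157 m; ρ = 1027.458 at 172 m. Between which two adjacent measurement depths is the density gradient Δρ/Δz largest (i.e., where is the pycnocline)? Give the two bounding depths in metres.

Compute the density gradient over each adjacent pair:
  42–100 m: Δρ/Δz = 0.625/58 = 0.011 kg m⁻⁴
  100–157 m: Δρ/Δz = 1.136/57 = 0.020 kg m⁻⁴
  157–172 m: Δρ/Δz = 0.487/15 = 0.032 kg m⁻⁴
The largest gradient is in the 157–172 m interval — the pycnocline.

157–172 m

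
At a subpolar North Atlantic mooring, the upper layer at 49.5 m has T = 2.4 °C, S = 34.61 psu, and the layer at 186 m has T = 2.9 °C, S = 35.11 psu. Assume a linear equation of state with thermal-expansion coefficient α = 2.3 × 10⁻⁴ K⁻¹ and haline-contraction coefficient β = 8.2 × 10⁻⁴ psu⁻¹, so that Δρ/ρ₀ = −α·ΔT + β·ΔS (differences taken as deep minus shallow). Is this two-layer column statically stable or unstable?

ΔT = 2.9 − 2.4 = +0.5 K and ΔS = 35.11 − 34.61 = +0.50 psu (deep − shallow).
−αΔT = -1.15 × 10⁻⁴; βΔS = 4.10 × 10⁻⁴; sum Δρ/ρ₀ = 2.95 × 10⁻⁴.
Δρ/ρ₀ > 0, so Δρ > 0: deeper water is denser → statically stable.

stable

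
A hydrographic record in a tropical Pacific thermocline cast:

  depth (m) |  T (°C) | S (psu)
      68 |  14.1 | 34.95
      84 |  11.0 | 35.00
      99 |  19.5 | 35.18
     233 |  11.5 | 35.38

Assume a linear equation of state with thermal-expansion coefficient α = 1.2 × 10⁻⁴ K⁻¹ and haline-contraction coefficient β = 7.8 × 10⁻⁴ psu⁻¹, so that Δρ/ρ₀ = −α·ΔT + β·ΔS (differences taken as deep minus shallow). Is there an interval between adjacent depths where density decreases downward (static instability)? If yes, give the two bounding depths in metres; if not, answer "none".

84–99 m

Evaluate Δρ/ρ₀ = −αΔT + βΔS across each adjacent pair:
  68–84 m: −αΔT+βΔS = −(1.2 × 10⁻⁴)(-3.1)+(7.8 × 10⁻⁴)(+0.05) = 4.1 × 10⁻⁴ → stable
  84–99 m: −αΔT+βΔS = −(1.2 × 10⁻⁴)(+8.5)+(7.8 × 10⁻⁴)(+0.18) = -8.8 × 10⁻⁴ → UNSTABLE
  99–233 m: −αΔT+βΔS = −(1.2 × 10⁻⁴)(-8.0)+(7.8 × 10⁻⁴)(+0.20) = 1.1 × 10⁻³ → stable
The 84–99 m interval has Δρ < 0: lighter water underlies denser water.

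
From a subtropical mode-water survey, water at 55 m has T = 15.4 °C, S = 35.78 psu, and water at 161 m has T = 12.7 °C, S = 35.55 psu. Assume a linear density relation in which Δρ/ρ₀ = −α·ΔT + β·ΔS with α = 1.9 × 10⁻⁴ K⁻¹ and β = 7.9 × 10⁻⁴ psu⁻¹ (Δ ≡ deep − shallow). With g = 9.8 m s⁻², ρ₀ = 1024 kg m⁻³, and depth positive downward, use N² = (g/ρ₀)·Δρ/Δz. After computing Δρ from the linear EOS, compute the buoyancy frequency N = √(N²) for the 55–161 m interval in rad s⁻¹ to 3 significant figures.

ΔT = -2.7 K, ΔS = -0.23 psu (deep − shallow).
Δρ/ρ₀ = −αΔT + βΔS = 5.13 × 10⁻⁴ − 1.817 × 10⁻⁴ = 3.313 × 10⁻⁴, so Δρ ≈ 0.3393 kg m⁻³.
N² = (g/ρ₀)·Δρ/Δz = g·(Δρ/ρ₀)/Δz = 9.8 × 3.313 × 10⁻⁴ / 106 = 3.0630 × 10⁻⁵ s⁻².
N = √(3.0630 × 10⁻⁵) = 5.5344 × 10⁻³ rad s⁻¹ ≈ 5.53 × 10⁻³ rad s⁻¹.

5.53 × 10⁻³ rad s⁻¹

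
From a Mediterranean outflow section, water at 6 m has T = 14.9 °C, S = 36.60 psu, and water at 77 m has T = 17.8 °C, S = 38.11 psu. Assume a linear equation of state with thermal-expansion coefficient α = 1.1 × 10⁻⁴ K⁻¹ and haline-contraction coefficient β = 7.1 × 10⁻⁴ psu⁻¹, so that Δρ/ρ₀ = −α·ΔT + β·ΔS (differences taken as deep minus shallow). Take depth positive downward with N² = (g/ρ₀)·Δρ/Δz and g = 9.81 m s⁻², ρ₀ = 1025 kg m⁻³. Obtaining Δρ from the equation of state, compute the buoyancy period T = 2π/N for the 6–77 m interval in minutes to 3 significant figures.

ΔT = +2.9 K, ΔS = +1.51 psu (deep − shallow).
Δρ/ρ₀ = −αΔT + βΔS = -3.19 × 10⁻⁴ + 1.0721 × 10⁻³ = 7.531 × 10⁻⁴, so Δρ ≈ 0.7719 kg m⁻³.
N² = (g/ρ₀)·Δρ/Δz = g·(Δρ/ρ₀)/Δz = 9.81 × 7.531 × 10⁻⁴ / 71 = 1.0406 × 10⁻⁴ s⁻².
N = √(1.0406 × 10⁻⁴) = 0.010201 rad s⁻¹ → T = 2π/N = 615.94 s = 10.266 min ≈ 10.3 min.

10.3 min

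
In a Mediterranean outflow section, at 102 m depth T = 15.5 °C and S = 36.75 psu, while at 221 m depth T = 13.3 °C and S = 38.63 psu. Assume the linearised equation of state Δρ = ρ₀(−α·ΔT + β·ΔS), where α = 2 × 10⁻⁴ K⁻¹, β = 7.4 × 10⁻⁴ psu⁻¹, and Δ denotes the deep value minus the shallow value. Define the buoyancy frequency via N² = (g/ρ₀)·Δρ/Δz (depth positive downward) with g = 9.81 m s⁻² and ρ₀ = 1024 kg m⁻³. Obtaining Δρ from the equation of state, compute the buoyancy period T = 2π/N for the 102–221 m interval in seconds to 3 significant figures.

511 s

ΔT = -2.2 K, ΔS = +1.88 psu (deep − shallow).
Δρ/ρ₀ = −αΔT + βΔS = 4.40 × 10⁻⁴ + 1.3912 × 10⁻³ = 1.8312 × 10⁻³, so Δρ ≈ 1.875 kg m⁻³.
N² = (g/ρ₀)·Δρ/Δz = g·(Δρ/ρ₀)/Δz = 9.81 × 1.8312 × 10⁻³ / 119 = 1.5096 × 10⁻⁴ s⁻².
N = √(1.5096 × 10⁻⁴) = 0.012287 rad s⁻¹ → T = 2π/N = 511.37 s ≈ 511 s.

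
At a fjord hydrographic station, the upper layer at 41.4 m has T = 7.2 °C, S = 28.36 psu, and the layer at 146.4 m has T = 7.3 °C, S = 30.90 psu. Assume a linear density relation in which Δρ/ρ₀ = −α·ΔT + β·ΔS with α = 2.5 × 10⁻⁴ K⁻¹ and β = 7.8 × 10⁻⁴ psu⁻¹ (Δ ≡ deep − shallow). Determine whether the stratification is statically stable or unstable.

stable

ΔT = 7.3 − 7.2 = +0.1 K and ΔS = 30.90 − 28.36 = +2.54 psu (deep − shallow).
−αΔT = -2.50 × 10⁻⁵; βΔS = 1.9812 × 10⁻³; sum Δρ/ρ₀ = 1.9562 × 10⁻³.
Δρ/ρ₀ > 0, so Δρ > 0: deeper water is denser → statically stable.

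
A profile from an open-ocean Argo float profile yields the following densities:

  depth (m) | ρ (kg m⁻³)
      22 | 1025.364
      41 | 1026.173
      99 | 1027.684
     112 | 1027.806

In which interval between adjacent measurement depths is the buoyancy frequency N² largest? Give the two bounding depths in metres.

22–41 m

Compute the density gradient over each adjacent pair:
  22–41 m: Δρ/Δz = 0.809/19 = 0.043 kg m⁻⁴
  41–99 m: Δρ/Δz = 1.511/58 = 0.026 kg m⁻⁴
  99–112 m: Δρ/Δz = 0.122/13 = 9.4 × 10⁻³ kg m⁻⁴
The largest gradient is in the 22–41 m interval — the pycnocline.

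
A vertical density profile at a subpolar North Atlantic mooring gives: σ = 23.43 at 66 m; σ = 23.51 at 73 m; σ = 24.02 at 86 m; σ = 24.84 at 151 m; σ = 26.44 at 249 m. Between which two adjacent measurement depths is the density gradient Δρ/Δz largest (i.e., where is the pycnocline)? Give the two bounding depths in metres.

Compute the density gradient over each adjacent pair:
  66–73 m: Δρ/Δz = 0.08/7 = 0.011 kg m⁻⁴
  73–86 m: Δρ/Δz = 0.51/13 = 0.039 kg m⁻⁴
  86–151 m: Δρ/Δz = 0.82/65 = 0.013 kg m⁻⁴
  151–249 m: Δρ/Δz = 1.60/98 = 0.016 kg m⁻⁴
The largest gradient is in the 73–86 m interval — the pycnocline.

73–86 m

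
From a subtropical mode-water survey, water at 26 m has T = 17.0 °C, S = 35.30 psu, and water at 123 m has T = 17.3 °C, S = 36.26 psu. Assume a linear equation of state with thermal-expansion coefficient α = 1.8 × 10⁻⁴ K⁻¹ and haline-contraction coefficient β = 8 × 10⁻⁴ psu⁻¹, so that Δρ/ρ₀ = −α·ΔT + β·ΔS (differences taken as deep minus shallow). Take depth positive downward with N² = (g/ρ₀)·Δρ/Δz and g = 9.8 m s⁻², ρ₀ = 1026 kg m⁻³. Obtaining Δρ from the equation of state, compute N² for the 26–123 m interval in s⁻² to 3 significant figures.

ΔT = +0.3 K, ΔS = +0.96 psu (deep − shallow).
Δρ/ρ₀ = −αΔT + βΔS = -5.40 × 10⁻⁵ + 7.68 × 10⁻⁴ = 7.14 × 10⁻⁴, so Δρ ≈ 0.7326 kg m⁻³.
N² = (g/ρ₀)·Δρ/Δz = g·(Δρ/ρ₀)/Δz = 9.8 × 7.14 × 10⁻⁴ / 97 = 7.2136 × 10⁻⁵ s⁻² ≈ 7.21 × 10⁻⁵ s⁻².

7.21 × 10⁻⁵ s⁻²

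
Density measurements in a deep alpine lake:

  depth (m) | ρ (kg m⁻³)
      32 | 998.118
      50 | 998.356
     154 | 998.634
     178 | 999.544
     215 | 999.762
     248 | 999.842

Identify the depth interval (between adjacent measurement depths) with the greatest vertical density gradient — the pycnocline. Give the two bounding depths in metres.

154–178 m

Compute the density gradient over each adjacent pair:
  32–50 m: Δρ/Δz = 0.238/18 = 0.013 kg m⁻⁴
  50–154 m: Δρ/Δz = 0.278/104 = 2.7 × 10⁻³ kg m⁻⁴
  154–178 m: Δρ/Δz = 0.910/24 = 0.038 kg m⁻⁴
  178–215 m: Δρ/Δz = 0.218/37 = 5.9 × 10⁻³ kg m⁻⁴
  215–248 m: Δρ/Δz = 0.080/33 = 2.4 × 10⁻³ kg m⁻⁴
The largest gradient is in the 154–178 m interval — the pycnocline.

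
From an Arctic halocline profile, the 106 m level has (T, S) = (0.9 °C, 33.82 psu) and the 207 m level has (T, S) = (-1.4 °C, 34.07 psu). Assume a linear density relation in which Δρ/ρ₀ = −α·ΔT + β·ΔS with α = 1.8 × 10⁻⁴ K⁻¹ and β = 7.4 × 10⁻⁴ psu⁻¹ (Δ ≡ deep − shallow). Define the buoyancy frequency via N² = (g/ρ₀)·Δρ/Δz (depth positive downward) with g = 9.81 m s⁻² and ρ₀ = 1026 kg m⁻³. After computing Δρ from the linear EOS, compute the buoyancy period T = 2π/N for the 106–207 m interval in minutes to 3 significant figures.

ΔT = -2.3 K, ΔS = +0.25 psu (deep − shallow).
Δρ/ρ₀ = −αΔT + βΔS = 4.14 × 10⁻⁴ + 1.85 × 10⁻⁴ = 5.99 × 10⁻⁴, so Δρ ≈ 0.6146 kg m⁻³.
N² = (g/ρ₀)·Δρ/Δz = g·(Δρ/ρ₀)/Δz = 9.81 × 5.99 × 10⁻⁴ / 101 = 5.8180 × 10⁻⁵ s⁻².
N = √(5.8180 × 10⁻⁵) = 7.6276 × 10⁻³ rad s⁻¹ → T = 2π/N = 823.74 s = 13.729 min ≈ 13.7 min.

13.7 min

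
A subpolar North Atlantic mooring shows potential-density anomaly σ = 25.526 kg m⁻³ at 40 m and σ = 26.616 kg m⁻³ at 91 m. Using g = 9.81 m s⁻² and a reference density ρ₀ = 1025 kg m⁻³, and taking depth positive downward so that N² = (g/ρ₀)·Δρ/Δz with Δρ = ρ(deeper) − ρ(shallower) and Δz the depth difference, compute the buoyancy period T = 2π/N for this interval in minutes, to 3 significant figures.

Δρ = 1026.616 − 1025.526 = 1.090 kg m⁻³ over Δz = 91 − 40 = 51 m.
N² = (9.81/1025) × (1.090/51) = 2.0455 × 10⁻⁴ s⁻².
N = √(2.0455 × 10⁻⁴) = 0.014302 rad s⁻¹, so T = 2π/N = 439.32 s = 7.3220 min ≈ 7.32 min.

7.32 min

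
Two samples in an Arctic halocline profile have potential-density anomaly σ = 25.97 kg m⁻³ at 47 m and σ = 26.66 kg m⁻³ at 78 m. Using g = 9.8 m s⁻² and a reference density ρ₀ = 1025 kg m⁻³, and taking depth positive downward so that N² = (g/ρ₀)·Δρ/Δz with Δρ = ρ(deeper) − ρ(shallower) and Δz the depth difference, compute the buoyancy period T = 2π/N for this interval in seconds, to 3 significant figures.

431 s

Δρ = 1026.66 − 1025.97 = 0.69 kg m⁻³ over Δz = 78 − 47 = 31 m.
N² = (9.8/1025) × (0.69/31) = 2.1281 × 10⁻⁴ s⁻².
N = √(2.1281 × 10⁻⁴) = 0.014588 rad s⁻¹, so T = 2π/N = 430.71 s ≈ 431 s.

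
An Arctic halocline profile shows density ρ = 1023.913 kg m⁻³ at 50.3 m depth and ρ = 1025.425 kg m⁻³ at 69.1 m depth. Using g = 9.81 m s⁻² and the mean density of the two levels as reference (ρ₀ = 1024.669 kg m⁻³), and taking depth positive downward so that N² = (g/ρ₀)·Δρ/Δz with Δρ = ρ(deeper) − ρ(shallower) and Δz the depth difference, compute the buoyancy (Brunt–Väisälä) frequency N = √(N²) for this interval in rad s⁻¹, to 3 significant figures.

0.0277 rad s⁻¹

Δρ = 1025.425 − 1023.913 = 1.512 kg m⁻³ over Δz = 69.1 − 50.3 = 18.8 m.
N² = (9.81/1024.669) × (1.512/18.8) = 7.6998 × 10⁻⁴ s⁻².
N = √(7.6998 × 10⁻⁴) = 0.027749 rad s⁻¹ ≈ 0.0277 rad s⁻¹.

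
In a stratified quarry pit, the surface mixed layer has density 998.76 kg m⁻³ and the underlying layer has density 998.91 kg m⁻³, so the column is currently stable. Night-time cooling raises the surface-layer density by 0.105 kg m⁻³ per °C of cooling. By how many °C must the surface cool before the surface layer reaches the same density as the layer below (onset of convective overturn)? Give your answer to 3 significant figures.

Density deficit of the surface layer: 998.91 − 998.76 = 0.15 kg m⁻³.
Required change = 0.15 / 0.105 = 1.43 °C.

1.43 °C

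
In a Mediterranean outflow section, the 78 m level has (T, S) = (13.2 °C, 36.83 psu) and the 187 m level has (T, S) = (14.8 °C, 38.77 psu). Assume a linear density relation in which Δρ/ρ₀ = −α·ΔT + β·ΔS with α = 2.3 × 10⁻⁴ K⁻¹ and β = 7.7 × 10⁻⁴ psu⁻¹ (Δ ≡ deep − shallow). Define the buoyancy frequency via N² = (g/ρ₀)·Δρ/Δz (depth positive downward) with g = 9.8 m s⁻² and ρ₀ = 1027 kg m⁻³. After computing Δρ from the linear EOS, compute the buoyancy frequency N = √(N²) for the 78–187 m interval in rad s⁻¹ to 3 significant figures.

ΔT = +1.6 K, ΔS = +1.94 psu (deep − shallow).
Δρ/ρ₀ = −αΔT + βΔS = -3.68 × 10⁻⁴ + 1.4938 × 10⁻³ = 1.1258 × 10⁻³, so Δρ ≈ 1.156 kg m⁻³.
N² = (g/ρ₀)·Δρ/Δz = g·(Δρ/ρ₀)/Δz = 9.8 × 1.1258 × 10⁻³ / 109 = 1.0122 × 10⁻⁴ s⁻².
N = √(1.0122 × 10⁻⁴) = 0.010061 rad s⁻¹ ≈ 0.0101 rad s⁻¹.

0.0101 rad s⁻¹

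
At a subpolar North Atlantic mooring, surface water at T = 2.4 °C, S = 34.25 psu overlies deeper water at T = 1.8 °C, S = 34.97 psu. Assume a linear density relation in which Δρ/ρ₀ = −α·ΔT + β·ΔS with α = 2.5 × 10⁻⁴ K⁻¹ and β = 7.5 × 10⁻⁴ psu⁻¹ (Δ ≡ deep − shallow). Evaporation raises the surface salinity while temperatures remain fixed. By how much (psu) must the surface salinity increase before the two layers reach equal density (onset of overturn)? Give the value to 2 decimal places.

Neutral buoyancy requires −α(T_deep − T_surf) + β(S_deep − S_surf′) = 0.
S_surf′ = S_deep − (α/β)·ΔT = 34.97 − (2.5 × 10⁻⁴/7.5 × 10⁻⁴)·(-0.6) = 35.1700 psu.
Increase required: 35.1700 − 34.25 = 0.9200 psu.

0.92 psu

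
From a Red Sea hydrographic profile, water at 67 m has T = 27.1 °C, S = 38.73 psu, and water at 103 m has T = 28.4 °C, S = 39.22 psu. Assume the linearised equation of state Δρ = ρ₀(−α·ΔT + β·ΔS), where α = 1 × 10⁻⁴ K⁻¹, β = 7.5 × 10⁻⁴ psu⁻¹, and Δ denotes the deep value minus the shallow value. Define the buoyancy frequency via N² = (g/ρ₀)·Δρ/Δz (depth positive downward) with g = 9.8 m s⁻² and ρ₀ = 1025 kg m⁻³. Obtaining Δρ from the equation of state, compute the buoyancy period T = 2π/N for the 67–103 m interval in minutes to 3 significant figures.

ΔT = +1.3 K, ΔS = +0.49 psu (deep − shallow).
Δρ/ρ₀ = −αΔT + βΔS = -1.30 × 10⁻⁴ + 3.675 × 10⁻⁴ = 2.375 × 10⁻⁴, so Δρ ≈ 0.2434 kg m⁻³.
N² = (g/ρ₀)·Δρ/Δz = g·(Δρ/ρ₀)/Δz = 9.8 × 2.375 × 10⁻⁴ / 36 = 6.4653 × 10⁻⁵ s⁻².
N = √(6.4653 × 10⁻⁵) = 8.0407 × 10⁻³ rad s⁻¹ → T = 2π/N = 781.42 s = 13.024 min ≈ 13.0 min.

13.0 min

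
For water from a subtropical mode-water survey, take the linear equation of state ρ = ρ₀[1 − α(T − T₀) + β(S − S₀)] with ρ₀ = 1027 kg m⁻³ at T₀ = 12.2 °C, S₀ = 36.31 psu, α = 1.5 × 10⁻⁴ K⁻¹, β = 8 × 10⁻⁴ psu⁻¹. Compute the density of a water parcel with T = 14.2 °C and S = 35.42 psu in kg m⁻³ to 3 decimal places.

1025.961 kg m⁻³

T − T₀ = +2.0 K, S − S₀ = -0.89 psu.
Bracket = 1 − α·(+2.0) + β·(-0.89) = 1 + (-1.012 × 10⁻³) = 0.9989880.
ρ = 1027 × 0.9989880 = 1025.961 kg m⁻³.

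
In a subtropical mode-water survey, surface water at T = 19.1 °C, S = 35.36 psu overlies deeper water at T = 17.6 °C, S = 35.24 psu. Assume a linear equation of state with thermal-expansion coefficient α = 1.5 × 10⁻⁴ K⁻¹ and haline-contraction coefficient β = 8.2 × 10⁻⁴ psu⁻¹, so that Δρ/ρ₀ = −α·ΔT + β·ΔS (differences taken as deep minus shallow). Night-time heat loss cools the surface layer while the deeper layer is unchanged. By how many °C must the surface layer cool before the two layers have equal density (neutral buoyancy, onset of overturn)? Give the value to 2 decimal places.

Neutral buoyancy requires Δρ = 0, i.e. −α(T_deep − T_surf′) + β(S_deep − S_surf) = 0.
T_surf′ = T_deep − (β/α)·ΔS = 17.6 − (8.2 × 10⁻⁴/1.5 × 10⁻⁴)·(-0.12) = 18.2560 °C.
Cooling required: 19.1 − (18.2560) = 0.8440 °C.

0.84 °C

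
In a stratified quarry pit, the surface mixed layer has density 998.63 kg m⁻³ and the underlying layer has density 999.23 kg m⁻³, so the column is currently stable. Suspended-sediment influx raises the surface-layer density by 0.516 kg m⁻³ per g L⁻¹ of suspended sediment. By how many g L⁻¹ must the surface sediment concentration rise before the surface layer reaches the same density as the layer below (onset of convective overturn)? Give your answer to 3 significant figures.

1.16 g L⁻¹

Density deficit of the surface layer: 999.23 − 998.63 = 0.6 kg m⁻³.
Required change = 0.6 / 0.516 = 1.16 g L⁻¹.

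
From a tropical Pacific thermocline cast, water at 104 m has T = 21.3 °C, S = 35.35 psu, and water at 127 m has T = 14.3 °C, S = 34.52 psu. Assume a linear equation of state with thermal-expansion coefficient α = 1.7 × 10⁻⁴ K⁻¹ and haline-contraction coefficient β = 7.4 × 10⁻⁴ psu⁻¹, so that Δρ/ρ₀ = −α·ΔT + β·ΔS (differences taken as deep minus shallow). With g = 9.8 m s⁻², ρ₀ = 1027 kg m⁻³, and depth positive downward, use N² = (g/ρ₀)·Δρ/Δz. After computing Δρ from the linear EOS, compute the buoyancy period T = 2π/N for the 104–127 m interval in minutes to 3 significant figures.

6.69 min

ΔT = -7.0 K, ΔS = -0.83 psu (deep − shallow).
Δρ/ρ₀ = −αΔT + βΔS = 1.19 × 10⁻³ − 6.142 × 10⁻⁴ = 5.758 × 10⁻⁴, so Δρ ≈ 0.5913 kg m⁻³.
N² = (g/ρ₀)·Δρ/Δz = g·(Δρ/ρ₀)/Δz = 9.8 × 5.758 × 10⁻⁴ / 23 = 2.4534 × 10⁻⁴ s⁻².
N = √(2.4534 × 10⁻⁴) = 0.015663 rad s⁻¹ → T = 2π/N = 401.15 s = 6.6858 min ≈ 6.69 min.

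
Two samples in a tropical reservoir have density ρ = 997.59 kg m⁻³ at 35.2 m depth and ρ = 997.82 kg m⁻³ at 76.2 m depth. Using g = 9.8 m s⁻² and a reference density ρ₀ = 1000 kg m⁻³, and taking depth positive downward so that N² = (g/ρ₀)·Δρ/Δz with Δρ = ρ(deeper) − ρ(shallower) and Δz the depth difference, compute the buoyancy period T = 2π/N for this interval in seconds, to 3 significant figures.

847 s

Δρ = 997.82 − 997.59 = 0.23 kg m⁻³ over Δz = 76.2 − 35.2 = 41 m.
N² = (9.8/1000) × (0.23/41) = 5.4976 × 10⁻⁵ s⁻².
N = √(5.4976 × 10⁻⁵) = 7.4146 × 10⁻³ rad s⁻¹, so T = 2π/N = 847.41 s ≈ 847 s.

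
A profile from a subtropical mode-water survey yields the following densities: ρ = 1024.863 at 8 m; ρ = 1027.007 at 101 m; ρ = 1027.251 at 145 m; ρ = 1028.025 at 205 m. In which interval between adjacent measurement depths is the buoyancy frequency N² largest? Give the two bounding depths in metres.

Compute the density gradient over each adjacent pair:
  8–101 m: Δρ/Δz = 2.144/93 = 0.023 kg m⁻⁴
  101–145 m: Δρ/Δz = 0.244/44 = 5.5 × 10⁻³ kg m⁻⁴
  145–205 m: Δρ/Δz = 0.774/60 = 0.013 kg m⁻⁴
The largest gradient is in the 8–101 m interval — the pycnocline.

8–101 m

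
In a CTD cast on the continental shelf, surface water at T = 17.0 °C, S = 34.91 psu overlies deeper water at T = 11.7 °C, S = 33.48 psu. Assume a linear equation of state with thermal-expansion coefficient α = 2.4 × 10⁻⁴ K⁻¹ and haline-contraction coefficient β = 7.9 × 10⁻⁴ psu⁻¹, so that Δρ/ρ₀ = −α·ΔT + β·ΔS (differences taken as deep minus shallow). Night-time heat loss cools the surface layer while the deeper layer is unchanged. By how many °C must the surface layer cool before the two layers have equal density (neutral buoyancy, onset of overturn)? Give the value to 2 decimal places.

Neutral buoyancy requires Δρ = 0, i.e. −α(T_deep − T_surf′) + β(S_deep − S_surf) = 0.
T_surf′ = T_deep − (β/α)·ΔS = 11.7 − (7.9 × 10⁻⁴/2.4 × 10⁻⁴)·(-1.43) = 16.4071 °C.
Cooling required: 17.0 − (16.4071) = 0.5929 °C.

0.59 °C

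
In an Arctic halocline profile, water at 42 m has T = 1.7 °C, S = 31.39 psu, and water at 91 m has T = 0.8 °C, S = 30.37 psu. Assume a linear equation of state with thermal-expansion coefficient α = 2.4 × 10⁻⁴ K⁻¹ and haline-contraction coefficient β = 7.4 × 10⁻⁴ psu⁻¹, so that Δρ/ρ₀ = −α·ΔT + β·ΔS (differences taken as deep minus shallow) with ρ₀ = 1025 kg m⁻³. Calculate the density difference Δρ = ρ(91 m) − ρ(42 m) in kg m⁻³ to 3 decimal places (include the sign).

-0.552 kg m⁻³

ΔT = -0.9 K, ΔS = -1.02 psu (deep − shallow).
Δρ/ρ₀ = −(2.4 × 10⁻⁴)(-0.9) + (7.4 × 10⁻⁴)(-1.02) = -5.388 × 10⁻⁴.
Δρ = 1025 × (-5.388 × 10⁻⁴) = -0.552 kg m⁻³.
Negative Δρ: lighter below, statically unstable.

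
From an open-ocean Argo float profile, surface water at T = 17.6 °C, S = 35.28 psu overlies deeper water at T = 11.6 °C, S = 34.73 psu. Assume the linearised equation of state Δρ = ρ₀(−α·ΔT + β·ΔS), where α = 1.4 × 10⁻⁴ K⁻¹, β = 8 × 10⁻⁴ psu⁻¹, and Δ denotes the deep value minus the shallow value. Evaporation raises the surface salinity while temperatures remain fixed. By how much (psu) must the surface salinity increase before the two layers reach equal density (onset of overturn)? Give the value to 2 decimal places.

Neutral buoyancy requires −α(T_deep − T_surf) + β(S_deep − S_surf′) = 0.
S_surf′ = S_deep − (α/β)·ΔT = 34.73 − (1.4 × 10⁻⁴/8 × 10⁻⁴)·(-6.0) = 35.7800 psu.
Increase required: 35.7800 − 35.28 = 0.5000 psu.

0.50 psu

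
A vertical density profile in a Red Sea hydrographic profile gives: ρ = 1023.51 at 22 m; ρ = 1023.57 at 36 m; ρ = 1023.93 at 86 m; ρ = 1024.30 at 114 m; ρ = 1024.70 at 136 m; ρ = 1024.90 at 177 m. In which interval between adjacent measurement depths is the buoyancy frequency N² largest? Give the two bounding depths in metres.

Compute the density gradient over each adjacent pair:
  22–36 m: Δρ/Δz = 0.06/14 = 4.3 × 10⁻³ kg m⁻⁴
  36–86 m: Δρ/Δz = 0.36/50 = 7.2 × 10⁻³ kg m⁻⁴
  86–114 m: Δρ/Δz = 0.37/28 = 0.013 kg m⁻⁴
  114–136 m: Δρ/Δz = 0.40/22 = 0.018 kg m⁻⁴
  136–177 m: Δρ/Δz = 0.20/41 = 4.9 × 10⁻³ kg m⁻⁴
The largest gradient is in the 114–136 m interval — the pycnocline.

114–136 m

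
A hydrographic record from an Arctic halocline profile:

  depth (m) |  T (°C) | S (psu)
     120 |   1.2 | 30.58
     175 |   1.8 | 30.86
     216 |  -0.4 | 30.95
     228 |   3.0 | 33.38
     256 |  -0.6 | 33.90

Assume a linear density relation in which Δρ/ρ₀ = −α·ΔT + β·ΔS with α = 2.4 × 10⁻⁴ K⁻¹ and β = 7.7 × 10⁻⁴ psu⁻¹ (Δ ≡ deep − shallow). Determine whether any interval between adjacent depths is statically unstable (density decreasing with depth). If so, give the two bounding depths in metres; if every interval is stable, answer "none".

Evaluate Δρ/ρ₀ = −αΔT + βΔS across each adjacent pair:
  120–175 m: −αΔT+βΔS = −(2.4 × 10⁻⁴)(+0.6)+(7.7 × 10⁻⁴)(+0.28) = 7.2 × 10⁻⁵ → stable
  175–216 m: −αΔT+βΔS = −(2.4 × 10⁻⁴)(-2.2)+(7.7 × 10⁻⁴)(+0.09) = 6.0 × 10⁻⁴ → stable
  216–228 m: −αΔT+βΔS = −(2.4 × 10⁻⁴)(+3.4)+(7.7 × 10⁻⁴)(+2.43) = 1.1 × 10⁻³ → stable
  228–256 m: −αΔT+βΔS = −(2.4 × 10⁻⁴)(-3.6)+(7.7 × 10⁻⁴)(+0.52) = 1.3 × 10⁻³ → stable
Every interval has Δρ > 0: the column is stably stratified throughout.

none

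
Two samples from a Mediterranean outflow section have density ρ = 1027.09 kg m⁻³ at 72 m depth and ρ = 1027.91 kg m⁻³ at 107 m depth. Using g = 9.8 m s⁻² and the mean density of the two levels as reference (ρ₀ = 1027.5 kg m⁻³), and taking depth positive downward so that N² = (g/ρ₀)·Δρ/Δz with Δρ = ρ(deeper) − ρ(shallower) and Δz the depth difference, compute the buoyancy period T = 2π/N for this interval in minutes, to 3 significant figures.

7.01 min

Δρ = 1027.91 − 1027.09 = 0.82 kg m⁻³ over Δz = 107 − 72 = 35 m.
N² = (9.8/1027.5) × (0.82/35) = 2.2345 × 10⁻⁴ s⁻².
N = √(2.2345 × 10⁻⁴) = 0.014948 rad s⁻¹, so T = 2π/N = 420.34 s = 7.0057 min ≈ 7.01 min.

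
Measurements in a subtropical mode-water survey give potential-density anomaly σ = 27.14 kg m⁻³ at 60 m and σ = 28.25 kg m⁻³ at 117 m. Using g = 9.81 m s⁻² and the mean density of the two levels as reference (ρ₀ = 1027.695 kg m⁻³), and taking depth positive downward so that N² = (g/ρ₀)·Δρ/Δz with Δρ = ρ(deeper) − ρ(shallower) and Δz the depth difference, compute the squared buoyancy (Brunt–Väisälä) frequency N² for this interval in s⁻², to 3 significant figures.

1.86 × 10⁻⁴ s⁻²

Δρ = 1028.25 − 1027.14 = 1.11 kg m⁻³ over Δz = 117 − 60 = 57 m.
N² = (9.81/1027.695) × (1.11/57) = 1.8589 × 10⁻⁴ s⁻² ≈ 1.86 × 10⁻⁴ s⁻².
N² > 0, so the interval is statically stable.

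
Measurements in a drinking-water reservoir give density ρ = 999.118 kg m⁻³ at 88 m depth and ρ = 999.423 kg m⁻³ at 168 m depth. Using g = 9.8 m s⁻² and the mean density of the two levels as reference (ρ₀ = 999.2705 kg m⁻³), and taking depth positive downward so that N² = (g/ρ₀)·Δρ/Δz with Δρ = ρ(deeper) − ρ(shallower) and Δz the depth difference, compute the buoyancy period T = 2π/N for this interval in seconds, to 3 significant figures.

1.03 × 10³ s

Δρ = 999.423 − 999.118 = 0.305 kg m⁻³ over Δz = 168 − 88 = 80 m.
N² = (9.8/999.2705) × (0.305/80) = 3.7390 × 10⁻⁵ s⁻².
N = √(3.7390 × 10⁻⁵) = 6.1147 × 10⁻³ rad s⁻¹, so T = 2π/N = 1.0276 × 10³ s ≈ 1.03 × 10³ s.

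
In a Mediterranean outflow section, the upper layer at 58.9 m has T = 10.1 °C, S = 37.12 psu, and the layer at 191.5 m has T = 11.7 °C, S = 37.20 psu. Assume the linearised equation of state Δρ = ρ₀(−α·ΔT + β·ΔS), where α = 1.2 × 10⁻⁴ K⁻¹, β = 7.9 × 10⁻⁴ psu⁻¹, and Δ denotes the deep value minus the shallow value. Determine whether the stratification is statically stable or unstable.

ΔT = 11.7 − 10.1 = +1.6 K and ΔS = 37.20 − 37.12 = +0.08 psu (deep − shallow).
−αΔT = -1.92 × 10⁻⁴; βΔS = 6.32 × 10⁻⁵; sum Δρ/ρ₀ = -1.288 × 10⁻⁴.
Δρ/ρ₀ < 0, so Δρ < 0: deeper water is lighter → statically unstable; the column would overturn.

unstable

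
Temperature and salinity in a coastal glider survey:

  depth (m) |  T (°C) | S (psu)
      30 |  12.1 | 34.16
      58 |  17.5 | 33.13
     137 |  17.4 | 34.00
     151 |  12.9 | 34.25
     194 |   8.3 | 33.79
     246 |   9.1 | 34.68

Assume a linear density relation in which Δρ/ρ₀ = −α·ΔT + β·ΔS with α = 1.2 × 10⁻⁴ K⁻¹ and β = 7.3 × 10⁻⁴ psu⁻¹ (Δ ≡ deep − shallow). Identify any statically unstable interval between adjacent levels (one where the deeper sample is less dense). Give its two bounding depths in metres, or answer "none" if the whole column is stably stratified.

Evaluate Δρ/ρ₀ = −αΔT + βΔS across each adjacent pair:
  30–58 m: −αΔT+βΔS = −(1.2 × 10⁻⁴)(+5.4)+(7.3 × 10⁻⁴)(-1.03) = -1.4 × 10⁻³ → UNSTABLE
  58–137 m: −αΔT+βΔS = −(1.2 × 10⁻⁴)(-0.1)+(7.3 × 10⁻⁴)(+0.87) = 6.5 × 10⁻⁴ → stable
  137–151 m: −αΔT+βΔS = −(1.2 × 10⁻⁴)(-4.5)+(7.3 × 10⁻⁴)(+0.25) = 7.2 × 10⁻⁴ → stable
  151–194 m: −αΔT+βΔS = −(1.2 × 10⁻⁴)(-4.6)+(7.3 × 10⁻⁴)(-0.46) = 2.2 × 10⁻⁴ → stable
  194–246 m: −αΔT+βΔS = −(1.2 × 10⁻⁴)(+0.8)+(7.3 × 10⁻⁴)(+0.89) = 5.5 × 10⁻⁴ → stable
The 30–58 m interval has Δρ < 0: lighter water underlies denser water.

30–58 m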